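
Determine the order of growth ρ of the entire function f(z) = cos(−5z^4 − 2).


Write cos(w) = (e^{iw} ± e^{−iw})/(2 or 2i), so |cos(w)| ≤ e^{|w|}. With w = −5z^4 − 2, |w| ≤ 5r^4 + 2 on |z|=r, giving M(r) ≤ e^{5r^4 + 2} and ρ ≤ 4. For the lower bound, choose z on |z|=r with -5z^4 purely imaginary of modulus 5r^4; then |cos(−5z^4 − 2)| grows like e^{5r^4}/2, so ρ ≥ 4. Hence ρ = 4.
Therefore ρ = 4.

Order ρ = 4.


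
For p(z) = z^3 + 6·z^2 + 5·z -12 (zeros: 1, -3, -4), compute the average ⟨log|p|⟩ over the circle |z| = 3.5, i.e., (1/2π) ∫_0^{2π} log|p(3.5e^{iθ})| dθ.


Zeros: -4, -3, 1; r = 3.5.
Inside |z| < r: -3, 1. Outside (|z| ≥ r): -4.
p(0) = -12, so log|p(0)| = log(12) = 2.4849.
Apply Jensen: I(r) = log|p(0)| + Σ_k log(r/|z_k|), summed over zeros inside |z| < r.
  log(r/|z_k|) for z_k = 1: log(3.5/1) = 1.2528
  log(r/|z_k|) for z_k = -3: log(3.5/3) = 0.1542
  Outside zeros (-4) contribute nothing to the Jensen sum.
Sum over inside zeros: 1.4069.
I(r) = log|p(0)| + (inside sum) = 2.4849 + 1.4069 = 3.8918.
Note: since some zeros are outside |z| ≤ r, the simplified n·log(r) form does NOT apply — only the inside zeros contribute.

I(r) ≈ 3.8918.


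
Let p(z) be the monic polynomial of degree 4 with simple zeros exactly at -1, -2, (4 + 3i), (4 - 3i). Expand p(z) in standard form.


The polynomial is p(z) = ∏_{α ∈ S} (z − α), where S = {-1, -2, (4 + 3i), (4 - 3i)}.
Expanding the product yields: p(z) = z^4 -5·z^3 + 3·z^2 + 59·z + 50.
Note conjugate pairs combine to real quadratics: (z − (4+3i))(z − (4−3i)) = z² − 8z + 25.
The resulting polynomial has degree 4 and real coefficients as required.

p(z) = z^4 -5·z^3 + 3·z^2 + 59·z + 50.


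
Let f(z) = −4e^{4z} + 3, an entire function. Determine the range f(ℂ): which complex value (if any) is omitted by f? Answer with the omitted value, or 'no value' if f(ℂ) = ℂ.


Little Picard bounds the complement of f(ℂ) to at most one point.
e^{4z} is never zero on ℂ, so -4·e^{4z} takes every value in ℂ ∖ {0}. Adding 3 shifts the range to ℂ ∖ {3}. Thus f omits exactly the value 3.

Omitted value: 3.


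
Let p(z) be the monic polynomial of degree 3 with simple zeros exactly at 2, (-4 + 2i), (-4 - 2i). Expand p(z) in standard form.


The polynomial is p(z) = ∏_{α ∈ S} (z − α), where S = {2, (-4 + 2i), (-4 - 2i)}.
Expanding the product yields: p(z) = z^3 + 6·z^2 + 4·z -40.
Note conjugate pairs combine to real quadratics: (z − (-4+2i))(z − (-4−2i)) = z² + 8z + 20.
The resulting polynomial has degree 3 and real coefficients as required.

p(z) = z^3 + 6·z^2 + 4·z -40.


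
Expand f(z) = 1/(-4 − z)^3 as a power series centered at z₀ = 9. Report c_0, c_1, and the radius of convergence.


Let w = z − z₀, so z = z₀ + w.
Then -4 − z = -4 − (z₀ + w) = (-4 − z₀) − w = -13 − w.
f(z) = 1/(-13 − w)^3 = (1/(-13)^3) · (1 − w/(-13))^{−3}.
By the binomial series (1−u)^{−3} = Σ_{n≥0} C(n+2, 2) u^n for |u|<1, with u = w/(-13):
  c_n = C(n+2, 2) / (-13)^(n+3).
  c_0 = 1/(-13)^3 = -1/2197.
  c_1 = 3/(-13)^4 = 3/28561.
The series is valid for |w/d| < 1, i.e. |z − z₀| < |d|.
Radius of convergence: R = |-4 − z₀| = |-13| = 13 (distance from z₀ to the singularity z = -4).

c_0 = -1/2197, c_1 = 3/28561; R = 13.


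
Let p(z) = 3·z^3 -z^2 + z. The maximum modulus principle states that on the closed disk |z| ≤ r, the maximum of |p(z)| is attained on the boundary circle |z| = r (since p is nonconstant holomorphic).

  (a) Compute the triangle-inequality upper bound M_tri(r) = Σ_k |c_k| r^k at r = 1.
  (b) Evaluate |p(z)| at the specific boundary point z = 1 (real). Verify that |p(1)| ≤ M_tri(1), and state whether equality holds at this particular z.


Coefficients: c_0 = 0, c_1 = 1, c_2 = -1, c_3 = 3. Radius r = 1.
Part (a). Triangle bound: M_tri(r) = Σ_k |c_k| r^k
  = |0|·1^0 + |1|·1^1 + |-1|·1^2 + |3|·1^3
  = 0 + 1 + 1 + 3 = 5.
This bounds M(r) := max_{|z|=r} |p(z)| from above; equality holds iff all terms c_k z^k can be made to align in phase at a single z on |z|=r.
Part (b). At z = 1 (real, on the circle |z| = r):
  p(1) = (0)·1^0 + (1)·1^1 + (-1)·1^2 + (3)·1^3 = 3.
  |p(1)| = 3.
Check: |p(1)| = 3 ≤ 5 = M_tri(1). ✓ Equality does not hold at z = 1 (the coefficients have mixed signs, so the terms do not all align in phase there).

M_tri(1) = 5; |p(1)| = 3; equality at z=1: no.


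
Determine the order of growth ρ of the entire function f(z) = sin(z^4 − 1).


Write sin(w) = (e^{iw} ± e^{−iw})/(2 or 2i), so |sin(w)| ≤ e^{|w|}. With w = z^4 − 1, |w| ≤ 1r^4 + 1 on |z|=r, giving M(r) ≤ e^{1r^4 + 1} and ρ ≤ 4. For the lower bound, choose z on |z|=r with 1z^4 purely imaginary of modulus 1r^4; then |sin(z^4 − 1)| grows like e^{1r^4}/2, so ρ ≥ 4. Hence ρ = 4.
Therefore ρ = 4.

Order ρ = 4.


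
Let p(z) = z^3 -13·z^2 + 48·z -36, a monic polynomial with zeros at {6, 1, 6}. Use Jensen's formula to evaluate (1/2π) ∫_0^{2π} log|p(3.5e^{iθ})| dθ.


Zeros: 1, 6, 6; r = 3.5.
Inside |z| < r: 1. Outside (|z| ≥ r): 6, 6.
p(0) = -36, so log|p(0)| = log(36) = 3.5835.
Apply Jensen: I(r) = log|p(0)| + Σ_k log(r/|z_k|), summed over zeros inside |z| < r.
  log(r/|z_k|) for z_k = 1: log(3.5/1) = 1.2528
  Outside zeros (6, 6) contribute nothing to the Jensen sum.
Sum over inside zeros: 1.2528.
I(r) = log|p(0)| + (inside sum) = 3.5835 + 1.2528 = 4.8363.
Note: since some zeros are outside |z| ≤ r, the simplified n·log(r) form does NOT apply — only the inside zeros contribute.

I(r) ≈ 4.8363.


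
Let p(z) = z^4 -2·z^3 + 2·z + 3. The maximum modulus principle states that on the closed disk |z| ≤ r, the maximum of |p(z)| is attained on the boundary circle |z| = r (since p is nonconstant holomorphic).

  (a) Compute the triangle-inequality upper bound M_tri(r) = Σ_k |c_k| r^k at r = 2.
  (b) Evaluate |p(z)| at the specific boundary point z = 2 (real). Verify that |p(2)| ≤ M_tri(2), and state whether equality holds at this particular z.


Coefficients: c_0 = 3, c_1 = 2, c_2 = 0, c_3 = -2, c_4 = 1. Radius r = 2.
Part (a). Triangle bound: M_tri(r) = Σ_k |c_k| r^k
  = |3|·2^0 + |2|·2^1 + |0|·2^2 + |-2|·2^3 + |1|·2^4
  = 3 + 4 + 0 + 16 + 16 = 39.
This bounds M(r) := max_{|z|=r} |p(z)| from above; equality holds iff all terms c_k z^k can be made to align in phase at a single z on |z|=r.
Part (b). At z = 2 (real, on the circle |z| = r):
  p(2) = (3)·2^0 + (2)·2^1 + (0)·2^2 + (-2)·2^3 + (1)·2^4 = 7.
  |p(2)| = 7.
Check: |p(2)| = 7 ≤ 39 = M_tri(2). ✓ Equality does not hold at z = 2 (the coefficients have mixed signs, so the terms do not all align in phase there).

M_tri(2) = 39; |p(2)| = 7; equality at z=2: no.


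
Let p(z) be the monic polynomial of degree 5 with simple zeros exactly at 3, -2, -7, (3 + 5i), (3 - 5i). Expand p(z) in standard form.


The polynomial is p(z) = ∏_{α ∈ S} (z − α), where S = {3, -2, -7, (3 + 5i), (3 - 5i)}.
Expanding the product yields: p(z) = z^5 -15·z^3 + 240·z^2 -190·z -1428.
Note conjugate pairs combine to real quadratics: (z − (3+5i))(z − (3−5i)) = z² − 6z + 34.
The resulting polynomial has degree 5 and real coefficients as required.

p(z) = z^5 -15·z^3 + 240·z^2 -190·z -1428.


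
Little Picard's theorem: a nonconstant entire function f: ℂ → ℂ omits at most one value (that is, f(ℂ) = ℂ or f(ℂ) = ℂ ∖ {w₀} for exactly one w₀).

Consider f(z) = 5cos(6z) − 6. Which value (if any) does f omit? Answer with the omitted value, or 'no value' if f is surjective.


Little Picard bounds the complement of f(ℂ) to at most one point.
cos is entire and surjective onto ℂ: for every w ∈ ℂ, cos(ζ) = w has a solution ζ ∈ ℂ (e.g., via the complex inverse arccos). With ζ = 6z this gives z = ζ/(6). Then 5·cos(6z) takes every value in 5·ℂ = ℂ, and adding -6 is a bijection of ℂ. So f is surjective and omits no value. (Note: only on the real line is cos bounded by [−1, 1].)

Omitted value: no value.


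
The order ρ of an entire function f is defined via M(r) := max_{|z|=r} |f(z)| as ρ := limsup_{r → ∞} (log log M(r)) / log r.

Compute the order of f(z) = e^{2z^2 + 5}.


|e^{2z^2 + 5}| = e^{Re(2·z^2) + 5} ≤ e^{2|z|^2 + 5} = e^{2r^2 + 5} on |z| = r, so ρ ≤ 2. Choosing z on |z|=r so that 2·z^2 is real positive (always possible by picking arg z appropriately) gives |f(z)| = e^{2r^2 + 5}, matching the bound. The additive constant 5 does not affect log log M(r) ~ 2·log r. Hence ρ = 2.
Therefore ρ = 2.

Order ρ = 2.


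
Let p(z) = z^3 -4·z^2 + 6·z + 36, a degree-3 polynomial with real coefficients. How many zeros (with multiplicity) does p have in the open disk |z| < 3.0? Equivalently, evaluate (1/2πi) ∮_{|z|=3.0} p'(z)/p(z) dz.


The zeros of p are: -2, (3 + 3i), (3 - 3i).
Their magnitudes are: 2, 4.243, 4.243.
Zeros with |z| < R = 3.0: -2.
Count = 1.
By the argument principle, (1/2πi) ∮_{|z|=R} p'(z)/p(z) dz equals exactly this count.

Number of zeros inside |z| < 3.0: 1.


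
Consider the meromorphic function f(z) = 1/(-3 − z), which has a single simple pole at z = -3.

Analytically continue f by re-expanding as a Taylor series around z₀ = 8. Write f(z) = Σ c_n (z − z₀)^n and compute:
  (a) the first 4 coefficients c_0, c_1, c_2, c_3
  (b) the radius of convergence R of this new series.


Let w = z − z₀, so z = z₀ + w.
Then -3 − z = -3 − (z₀ + w) = (-3 − z₀) − w = -11 − w.
f(z) = 1/(-11 − w) = (1/(-11)) · 1/(1 − w/(-11)) = Σ_{n≥0} w^n / (-11)^(n+1).
So c_n = 1/(-11)^(n+1):
  c_0 = 1/(-11)^1 = -1/11.
  c_1 = 1/(-11)^2 = 1/121.
  c_2 = 1/(-11)^3 = -1/1331.
  c_3 = 1/(-11)^4 = 1/14641.
The series is valid for |w/d| < 1, i.e. |z − z₀| < |d|.
Radius of convergence: R = |-3 − z₀| = |-11| = 11 (distance from z₀ to the singularity z = -3).

c_0 = -1/11, c_1 = 1/121, c_2 = -1/1331, c_3 = 1/14641; R = 11.


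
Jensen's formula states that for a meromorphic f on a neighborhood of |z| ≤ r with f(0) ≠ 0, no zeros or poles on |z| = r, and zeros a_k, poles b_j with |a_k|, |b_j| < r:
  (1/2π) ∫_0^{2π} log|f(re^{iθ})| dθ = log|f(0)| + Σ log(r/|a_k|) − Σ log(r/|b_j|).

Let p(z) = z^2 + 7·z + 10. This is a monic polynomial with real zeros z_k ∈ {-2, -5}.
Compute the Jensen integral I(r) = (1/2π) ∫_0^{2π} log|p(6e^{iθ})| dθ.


Zeros: -5, -2; r = 6.
Inside |z| < r: -5, -2. Outside (|z| ≥ r): ∅.
p(0) = 10, so log|p(0)| = log(10) = 2.3026.
Apply Jensen: I(r) = log|p(0)| + Σ_k log(r/|z_k|), summed over zeros inside |z| < r.
  log(r/|z_k|) for z_k = -2: log(6/2) = 1.0986
  log(r/|z_k|) for z_k = -5: log(6/5) = 0.1823
Sum over inside zeros: 1.2809.
I(r) = log|p(0)| + (inside sum) = 2.3026 + 1.2809 = 3.5835.
Closed form (all zeros inside, monic): I(r) = n·log(r) = 2·log(6) = 3.5835. ✓

I(r) ≈ 3.5835.


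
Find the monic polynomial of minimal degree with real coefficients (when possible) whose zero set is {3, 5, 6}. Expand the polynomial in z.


The polynomial is p(z) = ∏_{α ∈ S} (z − α), where S = {3, 5, 6}.
Expanding the product yields: p(z) = z^3 -14·z^2 + 63·z -90.
The resulting polynomial has degree 3 and real coefficients as required.

p(z) = z^3 -14·z^2 + 63·z -90.


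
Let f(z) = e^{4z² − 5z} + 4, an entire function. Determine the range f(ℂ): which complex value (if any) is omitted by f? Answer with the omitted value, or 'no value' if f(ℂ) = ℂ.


Little Picard bounds the complement of f(ℂ) to at most one point.
The exponent g(z) = 4z² − 5z is a nonconstant polynomial, hence surjective onto ℂ. So e^{g(z)} takes every value in {e^w : w ∈ ℂ} = ℂ ∖ {0}. Adding 4 shifts the range to ℂ ∖ {4}. f omits exactly 4.

Omitted value: 4.


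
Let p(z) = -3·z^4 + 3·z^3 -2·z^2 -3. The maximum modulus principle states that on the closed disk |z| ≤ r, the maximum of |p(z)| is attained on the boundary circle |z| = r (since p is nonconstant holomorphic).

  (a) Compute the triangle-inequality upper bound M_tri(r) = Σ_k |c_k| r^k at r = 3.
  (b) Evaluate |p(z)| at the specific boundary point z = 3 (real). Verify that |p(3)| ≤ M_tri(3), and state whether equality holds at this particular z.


Coefficients: c_0 = -3, c_1 = 0, c_2 = -2, c_3 = 3, c_4 = -3. Radius r = 3.
Part (a). Triangle bound: M_tri(r) = Σ_k |c_k| r^k
  = |-3|·3^0 + |0|·3^1 + |-2|·3^2 + |3|·3^3 + |-3|·3^4
  = 3 + 0 + 18 + 81 + 243 = 345.
This bounds M(r) := max_{|z|=r} |p(z)| from above; equality holds iff all terms c_k z^k can be made to align in phase at a single z on |z|=r.
Part (b). At z = 3 (real, on the circle |z| = r):
  p(3) = (-3)·3^0 + (0)·3^1 + (-2)·3^2 + (3)·3^3 + (-3)·3^4 = -183.
  |p(3)| = 183.
Check: |p(3)| = 183 ≤ 345 = M_tri(3). ✓ Equality does not hold at z = 3 (the coefficients have mixed signs, so the terms do not all align in phase there).

M_tri(3) = 345; |p(3)| = 183; equality at z=3: no.


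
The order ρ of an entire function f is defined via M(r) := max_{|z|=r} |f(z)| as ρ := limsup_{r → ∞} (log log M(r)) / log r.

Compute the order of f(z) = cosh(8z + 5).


cosh(w) is a linear combination of e^{iw} and e^{−iw} (or e^w, e^{−w} in the hyperbolic case), so |cosh(w)| ≤ e^{|w|}. With w = 8z + 5, |w| ≤ 8|z| + 5 = 8r + 5 on |z| = r, giving M(r) ≤ e^{8r + 5}, so ρ ≤ 1. On a suitable ray (z = it for sin/cos; z = t for sinh/cosh, t real → ∞), |cosh(8z + 5)| grows like e^{8|t|}/2, so ρ ≥ 1. Hence ρ = 1.
Therefore ρ = 1.

Order ρ = 1.


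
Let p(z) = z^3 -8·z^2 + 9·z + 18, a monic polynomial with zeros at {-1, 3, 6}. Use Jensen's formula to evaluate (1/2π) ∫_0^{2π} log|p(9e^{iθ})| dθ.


Zeros: -1, 3, 6; r = 9.
Inside |z| < r: -1, 3, 6. Outside (|z| ≥ r): ∅.
p(0) = 18, so log|p(0)| = log(18) = 2.8904.
Apply Jensen: I(r) = log|p(0)| + Σ_k log(r/|z_k|), summed over zeros inside |z| < r.
  log(r/|z_k|) for z_k = -1: log(9/1) = 2.1972
  log(r/|z_k|) for z_k = 3: log(9/3) = 1.0986
  log(r/|z_k|) for z_k = 6: log(9/6) = 0.4055
Sum over inside zeros: 3.7013.
I(r) = log|p(0)| + (inside sum) = 2.8904 + 3.7013 = 6.5917.
Closed form (all zeros inside, monic): I(r) = n·log(r) = 3·log(9) = 6.5917. ✓

I(r) ≈ 6.5917.


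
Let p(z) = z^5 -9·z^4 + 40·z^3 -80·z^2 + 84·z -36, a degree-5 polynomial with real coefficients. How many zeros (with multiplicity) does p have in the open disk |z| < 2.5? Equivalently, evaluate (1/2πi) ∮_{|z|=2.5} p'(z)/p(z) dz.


The zeros of p are: (1 + 1i), (1 - 1i), (3 + 3i), (3 - 3i), 1.
Their magnitudes are: 1.414, 1.414, 4.243, 4.243, 1.
Zeros with |z| < R = 2.5: (1 + 1i), (1 - 1i), 1.
Count = 3.
By the argument principle, (1/2πi) ∮_{|z|=R} p'(z)/p(z) dz equals exactly this count.

Number of zeros inside |z| < 2.5: 3.


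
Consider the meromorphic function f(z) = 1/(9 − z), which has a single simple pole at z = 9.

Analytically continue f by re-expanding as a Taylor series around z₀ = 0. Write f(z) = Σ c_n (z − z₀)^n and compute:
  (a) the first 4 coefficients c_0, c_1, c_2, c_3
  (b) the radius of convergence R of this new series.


Let w = z − z₀, so z = z₀ + w.
Then 9 − z = 9 − (z₀ + w) = (9 − z₀) − w = 9 − w.
f(z) = 1/(9 − w) = (1/(9)) · 1/(1 − w/(9)) = Σ_{n≥0} w^n / (9)^(n+1).
So c_n = 1/(9)^(n+1):
  c_0 = 1/(9)^1 = 1/9.
  c_1 = 1/(9)^2 = 1/81.
  c_2 = 1/(9)^3 = 1/729.
  c_3 = 1/(9)^4 = 1/6561.
The series is valid for |w/d| < 1, i.e. |z − z₀| < |d|.
Radius of convergence: R = |9 − z₀| = |9| = 9 (distance from z₀ to the singularity z = 9).

c_0 = 1/9, c_1 = 1/81, c_2 = 1/729, c_3 = 1/6561; R = 9.


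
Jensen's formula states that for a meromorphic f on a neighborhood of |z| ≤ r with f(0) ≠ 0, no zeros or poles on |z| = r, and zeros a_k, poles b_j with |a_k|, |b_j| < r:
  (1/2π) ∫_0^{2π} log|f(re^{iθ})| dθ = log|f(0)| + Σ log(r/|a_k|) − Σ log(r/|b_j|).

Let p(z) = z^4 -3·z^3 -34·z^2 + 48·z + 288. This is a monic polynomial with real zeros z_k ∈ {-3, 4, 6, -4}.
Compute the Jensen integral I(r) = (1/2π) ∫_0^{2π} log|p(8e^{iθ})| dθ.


Zeros: -4, -3, 4, 6; r = 8.
Inside |z| < r: -4, -3, 4, 6. Outside (|z| ≥ r): ∅.
p(0) = 288, so log|p(0)| = log(288) = 5.6630.
Apply Jensen: I(r) = log|p(0)| + Σ_k log(r/|z_k|), summed over zeros inside |z| < r.
  log(r/|z_k|) for z_k = -3: log(8/3) = 0.9808
  log(r/|z_k|) for z_k = 4: log(8/4) = 0.6931
  log(r/|z_k|) for z_k = 6: log(8/6) = 0.2877
  log(r/|z_k|) for z_k = -4: log(8/4) = 0.6931
Sum over inside zeros: 2.6548.
I(r) = log|p(0)| + (inside sum) = 5.6630 + 2.6548 = 8.3178.
Closed form (all zeros inside, monic): I(r) = n·log(r) = 4·log(8) = 8.3178. ✓

I(r) ≈ 8.3178.


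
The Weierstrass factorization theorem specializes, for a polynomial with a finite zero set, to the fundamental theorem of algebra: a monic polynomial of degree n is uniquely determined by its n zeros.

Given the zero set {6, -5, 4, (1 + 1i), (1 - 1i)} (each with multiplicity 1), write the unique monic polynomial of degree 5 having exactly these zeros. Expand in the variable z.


The polynomial is p(z) = ∏_{α ∈ S} (z − α), where S = {6, -5, 4, (1 + 1i), (1 - 1i)}.
Expanding the product yields: p(z) = z^5 -7·z^4 -14·z^3 + 162·z^2 -292·z + 240.
Note conjugate pairs combine to real quadratics: (z − (1+1i))(z − (1−1i)) = z² − 2z + 2.
The resulting polynomial has degree 5 and real coefficients as required.

p(z) = z^5 -7·z^4 -14·z^3 + 162·z^2 -292·z + 240.


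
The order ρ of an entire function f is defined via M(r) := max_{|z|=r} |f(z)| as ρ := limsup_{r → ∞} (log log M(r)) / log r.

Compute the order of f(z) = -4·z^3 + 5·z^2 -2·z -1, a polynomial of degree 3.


|f(z)| ≤ Σ|c_k|·r^k = O(r^3) as r → ∞. Polynomial growth is O(e^{r^ε}) for every ε > 0 (since r^3/e^{r^ε} → 0), so ρ ≤ ε for all ε > 0, i.e. ρ = 0. Every nonconstant polynomial has order 0.
Therefore ρ = 0.

Order ρ = 0.


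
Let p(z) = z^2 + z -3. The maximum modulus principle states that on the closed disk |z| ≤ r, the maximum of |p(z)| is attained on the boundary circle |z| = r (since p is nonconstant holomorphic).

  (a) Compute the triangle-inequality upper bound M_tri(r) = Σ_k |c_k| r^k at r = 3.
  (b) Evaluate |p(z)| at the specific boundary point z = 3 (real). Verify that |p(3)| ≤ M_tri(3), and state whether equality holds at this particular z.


Coefficients: c_0 = -3, c_1 = 1, c_2 = 1. Radius r = 3.
Part (a). Triangle bound: M_tri(r) = Σ_k |c_k| r^k
  = |-3|·3^0 + |1|·3^1 + |1|·3^2
  = 3 + 3 + 9 = 15.
This bounds M(r) := max_{|z|=r} |p(z)| from above; equality holds iff all terms c_k z^k can be made to align in phase at a single z on |z|=r.
Part (b). At z = 3 (real, on the circle |z| = r):
  p(3) = (-3)·3^0 + (1)·3^1 + (1)·3^2 = 9.
  |p(3)| = 9.
Check: |p(3)| = 9 ≤ 15 = M_tri(3). ✓ Equality does not hold at z = 3 (the coefficients have mixed signs, so the terms do not all align in phase there).

M_tri(3) = 15; |p(3)| = 9; equality at z=3: no.


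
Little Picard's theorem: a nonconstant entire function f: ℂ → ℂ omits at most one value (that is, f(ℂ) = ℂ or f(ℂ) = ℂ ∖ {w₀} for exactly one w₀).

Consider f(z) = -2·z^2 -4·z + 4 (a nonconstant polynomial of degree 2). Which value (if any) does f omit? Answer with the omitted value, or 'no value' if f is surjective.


Little Picard bounds the complement of f(ℂ) to at most one point.
For every w ∈ ℂ, the equation p(z) − w = 0 is a nonconstant polynomial in z and hence has at least one root by the fundamental theorem of algebra. So p is surjective onto ℂ, omitting no value.

Omitted value: no value.


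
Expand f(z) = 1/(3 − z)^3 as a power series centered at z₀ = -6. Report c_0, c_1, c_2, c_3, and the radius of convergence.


Let w = z − z₀, so z = z₀ + w.
Then 3 − z = 3 − (z₀ + w) = (3 − z₀) − w = 9 − w.
f(z) = 1/(9 − w)^3 = (1/(9)^3) · (1 − w/(9))^{−3}.
By the binomial series (1−u)^{−3} = Σ_{n≥0} C(n+2, 2) u^n for |u|<1, with u = w/(9):
  c_n = C(n+2, 2) / (9)^(n+3).
  c_0 = 1/(9)^3 = 1/729.
  c_1 = 3/(9)^4 = 1/2187.
  c_2 = 6/(9)^5 = 2/19683.
  c_3 = 10/(9)^6 = 10/531441.
The series is valid for |w/d| < 1, i.e. |z − z₀| < |d|.
Radius of convergence: R = |3 − z₀| = |9| = 9 (distance from z₀ to the singularity z = 3).

c_0 = 1/729, c_1 = 1/2187, c_2 = 2/19683, c_3 = 10/531441; R = 9.


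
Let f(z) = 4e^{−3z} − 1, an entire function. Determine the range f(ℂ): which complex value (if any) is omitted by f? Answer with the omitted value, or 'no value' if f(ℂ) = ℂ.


Little Picard bounds the complement of f(ℂ) to at most one point.
e^{−3z} is never zero on ℂ, so 4·e^{−3z} takes every value in ℂ ∖ {0}. Adding -1 shifts the range to ℂ ∖ {-1}. Thus f omits exactly the value -1.

Omitted value: -1.


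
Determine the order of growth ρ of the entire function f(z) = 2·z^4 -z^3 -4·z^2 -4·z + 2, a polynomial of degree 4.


|f(z)| ≤ Σ|c_k|·r^k = O(r^4) as r → ∞. Polynomial growth is O(e^{r^ε}) for every ε > 0 (since r^4/e^{r^ε} → 0), so ρ ≤ ε for all ε > 0, i.e. ρ = 0. Every nonconstant polynomial has order 0.
Therefore ρ = 0.

Order ρ = 0.


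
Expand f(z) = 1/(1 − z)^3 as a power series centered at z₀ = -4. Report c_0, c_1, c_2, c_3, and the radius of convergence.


Let w = z − z₀, so z = z₀ + w.
Then 1 − z = 1 − (z₀ + w) = (1 − z₀) − w = 5 − w.
f(z) = 1/(5 − w)^3 = (1/(5)^3) · (1 − w/(5))^{−3}.
By the binomial series (1−u)^{−3} = Σ_{n≥0} C(n+2, 2) u^n for |u|<1, with u = w/(5):
  c_n = C(n+2, 2) / (5)^(n+3).
  c_0 = 1/(5)^3 = 1/125.
  c_1 = 3/(5)^4 = 3/625.
  c_2 = 6/(5)^5 = 6/3125.
  c_3 = 10/(5)^6 = 2/3125.
The series is valid for |w/d| < 1, i.e. |z − z₀| < |d|.
Radius of convergence: R = |1 − z₀| = |5| = 5 (distance from z₀ to the singularity z = 1).

c_0 = 1/125, c_1 = 3/625, c_2 = 6/3125, c_3 = 2/3125; R = 5.


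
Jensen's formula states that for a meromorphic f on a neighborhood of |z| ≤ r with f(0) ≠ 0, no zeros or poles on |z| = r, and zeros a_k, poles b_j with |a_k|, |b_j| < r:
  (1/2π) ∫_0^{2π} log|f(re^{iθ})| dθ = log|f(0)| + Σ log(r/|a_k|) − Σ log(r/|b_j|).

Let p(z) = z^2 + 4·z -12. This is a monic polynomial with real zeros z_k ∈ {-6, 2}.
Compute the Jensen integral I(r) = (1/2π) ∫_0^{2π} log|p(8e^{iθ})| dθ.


Zeros: -6, 2; r = 8.
Inside |z| < r: -6, 2. Outside (|z| ≥ r): ∅.
p(0) = -12, so log|p(0)| = log(12) = 2.4849.
Apply Jensen: I(r) = log|p(0)| + Σ_k log(r/|z_k|), summed over zeros inside |z| < r.
  log(r/|z_k|) for z_k = -6: log(8/6) = 0.2877
  log(r/|z_k|) for z_k = 2: log(8/2) = 1.3863
Sum over inside zeros: 1.6740.
I(r) = log|p(0)| + (inside sum) = 2.4849 + 1.6740 = 4.1589.
Closed form (all zeros inside, monic): I(r) = n·log(r) = 2·log(8) = 4.1589. ✓

I(r) ≈ 4.1589.


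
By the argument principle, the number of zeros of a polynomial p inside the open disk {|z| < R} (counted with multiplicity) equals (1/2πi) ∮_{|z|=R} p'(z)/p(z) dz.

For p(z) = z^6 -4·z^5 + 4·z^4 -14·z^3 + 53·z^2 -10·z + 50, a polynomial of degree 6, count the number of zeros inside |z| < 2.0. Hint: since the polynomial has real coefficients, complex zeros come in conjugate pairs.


The zeros of p are: (0 + 1i), (0 - 1i), (-1 + 2i), (-1 - 2i), (3 + 1i), (3 - 1i).
Their magnitudes are: 1, 1, 2.236, 2.236, 3.162, 3.162.
Zeros with |z| < R = 2.0: (0 + 1i), (0 - 1i).
Count = 2.
By the argument principle, (1/2πi) ∮_{|z|=R} p'(z)/p(z) dz equals exactly this count.

Number of zeros inside |z| < 2.0: 2.


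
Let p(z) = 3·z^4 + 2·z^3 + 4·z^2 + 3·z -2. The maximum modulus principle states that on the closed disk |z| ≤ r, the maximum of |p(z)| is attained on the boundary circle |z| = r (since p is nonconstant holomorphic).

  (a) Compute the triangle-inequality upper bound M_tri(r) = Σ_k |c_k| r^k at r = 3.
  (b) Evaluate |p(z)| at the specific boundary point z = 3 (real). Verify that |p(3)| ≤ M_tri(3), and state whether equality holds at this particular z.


Coefficients: c_0 = -2, c_1 = 3, c_2 = 4, c_3 = 2, c_4 = 3. Radius r = 3.
Part (a). Triangle bound: M_tri(r) = Σ_k |c_k| r^k
  = |-2|·3^0 + |3|·3^1 + |4|·3^2 + |2|·3^3 + |3|·3^4
  = 2 + 9 + 36 + 54 + 243 = 344.
This bounds M(r) := max_{|z|=r} |p(z)| from above; equality holds iff all terms c_k z^k can be made to align in phase at a single z on |z|=r.
Part (b). At z = 3 (real, on the circle |z| = r):
  p(3) = (-2)·3^0 + (3)·3^1 + (4)·3^2 + (2)·3^3 + (3)·3^4 = 340.
  |p(3)| = 340.
Check: |p(3)| = 340 ≤ 344 = M_tri(3). ✓ Equality does not hold at z = 3 (the coefficients have mixed signs, so the terms do not all align in phase there).

M_tri(3) = 344; |p(3)| = 340; equality at z=3: no.


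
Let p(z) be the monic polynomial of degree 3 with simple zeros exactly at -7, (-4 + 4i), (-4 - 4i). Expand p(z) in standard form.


The polynomial is p(z) = ∏_{α ∈ S} (z − α), where S = {-7, (-4 + 4i), (-4 - 4i)}.
Expanding the product yields: p(z) = z^3 + 15·z^2 + 88·z + 224.
Note conjugate pairs combine to real quadratics: (z − (-4+4i))(z − (-4−4i)) = z² + 8z + 32.
The resulting polynomial has degree 3 and real coefficients as required.

p(z) = z^3 + 15·z^2 + 88·z + 224.


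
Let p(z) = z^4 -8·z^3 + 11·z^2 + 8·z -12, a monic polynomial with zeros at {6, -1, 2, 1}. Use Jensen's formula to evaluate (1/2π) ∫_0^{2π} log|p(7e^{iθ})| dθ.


Zeros: -1, 1, 2, 6; r = 7.
Inside |z| < r: -1, 1, 2, 6. Outside (|z| ≥ r): ∅.
p(0) = -12, so log|p(0)| = log(12) = 2.4849.
Apply Jensen: I(r) = log|p(0)| + Σ_k log(r/|z_k|), summed over zeros inside |z| < r.
  log(r/|z_k|) for z_k = 6: log(7/6) = 0.1542
  log(r/|z_k|) for z_k = -1: log(7/1) = 1.9459
  log(r/|z_k|) for z_k = 2: log(7/2) = 1.2528
  log(r/|z_k|) for z_k = 1: log(7/1) = 1.9459
Sum over inside zeros: 5.2987.
I(r) = log|p(0)| + (inside sum) = 2.4849 + 5.2987 = 7.7836.
Closed form (all zeros inside, monic): I(r) = n·log(r) = 4·log(7) = 7.7836. ✓

I(r) ≈ 7.7836.


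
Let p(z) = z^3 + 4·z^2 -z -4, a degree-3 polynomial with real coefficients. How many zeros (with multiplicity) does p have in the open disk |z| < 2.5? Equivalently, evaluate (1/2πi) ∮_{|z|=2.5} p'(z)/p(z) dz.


The zeros of p are: 1, -4, -1.
Their magnitudes are: 1, 4, 1.
Zeros with |z| < R = 2.5: 1, -1.
Count = 2.
By the argument principle, (1/2πi) ∮_{|z|=R} p'(z)/p(z) dz equals exactly this count.

Number of zeros inside |z| < 2.5: 2.


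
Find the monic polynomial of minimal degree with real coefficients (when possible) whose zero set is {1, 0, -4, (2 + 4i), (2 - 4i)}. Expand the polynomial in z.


The polynomial is p(z) = ∏_{α ∈ S} (z − α), where S = {1, 0, -4, (2 + 4i), (2 - 4i)}.
Expanding the product yields: p(z) = z^5 -z^4 + 4·z^3 + 76·z^2 -80·z.
Note conjugate pairs combine to real quadratics: (z − (2+4i))(z − (2−4i)) = z² − 4z + 20.
The resulting polynomial has degree 5 and real coefficients as required.

p(z) = z^5 -z^4 + 4·z^3 + 76·z^2 -80·z.


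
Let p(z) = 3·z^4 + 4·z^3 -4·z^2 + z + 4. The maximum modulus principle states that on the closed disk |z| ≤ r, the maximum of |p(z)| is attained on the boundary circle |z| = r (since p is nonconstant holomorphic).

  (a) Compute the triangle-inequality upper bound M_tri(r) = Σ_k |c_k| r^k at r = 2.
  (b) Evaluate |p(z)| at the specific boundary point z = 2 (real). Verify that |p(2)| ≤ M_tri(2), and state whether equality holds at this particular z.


Coefficients: c_0 = 4, c_1 = 1, c_2 = -4, c_3 = 4, c_4 = 3. Radius r = 2.
Part (a). Triangle bound: M_tri(r) = Σ_k |c_k| r^k
  = |4|·2^0 + |1|·2^1 + |-4|·2^2 + |4|·2^3 + |3|·2^4
  = 4 + 2 + 16 + 32 + 48 = 102.
This bounds M(r) := max_{|z|=r} |p(z)| from above; equality holds iff all terms c_k z^k can be made to align in phase at a single z on |z|=r.
Part (b). At z = 2 (real, on the circle |z| = r):
  p(2) = (4)·2^0 + (1)·2^1 + (-4)·2^2 + (4)·2^3 + (3)·2^4 = 70.
  |p(2)| = 70.
Check: |p(2)| = 70 ≤ 102 = M_tri(2). ✓ Equality does not hold at z = 2 (the coefficients have mixed signs, so the terms do not all align in phase there).

M_tri(2) = 102; |p(2)| = 70; equality at z=2: no.


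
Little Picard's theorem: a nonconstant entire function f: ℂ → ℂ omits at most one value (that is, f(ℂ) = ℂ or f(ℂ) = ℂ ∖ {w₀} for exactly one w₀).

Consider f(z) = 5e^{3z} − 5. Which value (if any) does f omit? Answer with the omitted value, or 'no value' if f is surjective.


Little Picard bounds the complement of f(ℂ) to at most one point.
e^{3z} is never zero on ℂ, so 5·e^{3z} takes every value in ℂ ∖ {0}. Adding -5 shifts the range to ℂ ∖ {-5}. Thus f omits exactly the value -5.

Omitted value: -5.


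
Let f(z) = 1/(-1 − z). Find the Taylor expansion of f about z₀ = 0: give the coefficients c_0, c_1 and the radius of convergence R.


Let w = z − z₀, so z = z₀ + w.
Then -1 − z = -1 − (z₀ + w) = (-1 − z₀) − w = -1 − w.
f(z) = 1/(-1 − w) = (1/(-1)) · 1/(1 − w/(-1)) = Σ_{n≥0} w^n / (-1)^(n+1).
So c_n = 1/(-1)^(n+1):
  c_0 = 1/(-1)^1 = -1.
  c_1 = 1/(-1)^2 = 1.
The series is valid for |w/d| < 1, i.e. |z − z₀| < |d|.
Radius of convergence: R = |-1 − z₀| = |-1| = 1 (distance from z₀ to the singularity z = -1).

c_0 = -1, c_1 = 1; R = 1.


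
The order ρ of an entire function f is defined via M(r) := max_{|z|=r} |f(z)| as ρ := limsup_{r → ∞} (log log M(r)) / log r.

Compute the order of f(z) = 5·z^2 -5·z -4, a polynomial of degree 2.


|f(z)| ≤ Σ|c_k|·r^k = O(r^2) as r → ∞. Polynomial growth is O(e^{r^ε}) for every ε > 0 (since r^2/e^{r^ε} → 0), so ρ ≤ ε for all ε > 0, i.e. ρ = 0. Every nonconstant polynomial has order 0.
Therefore ρ = 0.

Order ρ = 0.


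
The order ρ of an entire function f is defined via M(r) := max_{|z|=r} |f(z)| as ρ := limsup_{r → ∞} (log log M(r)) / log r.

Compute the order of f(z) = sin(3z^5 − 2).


Write sin(w) = (e^{iw} ± e^{−iw})/(2 or 2i), so |sin(w)| ≤ e^{|w|}. With w = 3z^5 − 2, |w| ≤ 3r^5 + 2 on |z|=r, giving M(r) ≤ e^{3r^5 + 2} and ρ ≤ 5. For the lower bound, choose z on |z|=r with 3z^5 purely imaginary of modulus 3r^5; then |sin(3z^5 − 2)| grows like e^{3r^5}/2, so ρ ≥ 5. Hence ρ = 5.
Therefore ρ = 5.

Order ρ = 5.


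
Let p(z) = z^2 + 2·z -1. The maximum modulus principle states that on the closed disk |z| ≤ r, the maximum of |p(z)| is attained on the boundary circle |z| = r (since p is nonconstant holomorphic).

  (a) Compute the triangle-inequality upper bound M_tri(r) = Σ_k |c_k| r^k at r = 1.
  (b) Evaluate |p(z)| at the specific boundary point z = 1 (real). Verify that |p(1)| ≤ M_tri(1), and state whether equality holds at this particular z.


Coefficients: c_0 = -1, c_1 = 2, c_2 = 1. Radius r = 1.
Part (a). Triangle bound: M_tri(r) = Σ_k |c_k| r^k
  = |-1|·1^0 + |2|·1^1 + |1|·1^2
  = 1 + 2 + 1 = 4.
This bounds M(r) := max_{|z|=r} |p(z)| from above; equality holds iff all terms c_k z^k can be made to align in phase at a single z on |z|=r.
Part (b). At z = 1 (real, on the circle |z| = r):
  p(1) = (-1)·1^0 + (2)·1^1 + (1)·1^2 = 2.
  |p(1)| = 2.
Check: |p(1)| = 2 ≤ 4 = M_tri(1). ✓ Equality does not hold at z = 1 (the coefficients have mixed signs, so the terms do not all align in phase there).

M_tri(1) = 4; |p(1)| = 2; equality at z=1: no.


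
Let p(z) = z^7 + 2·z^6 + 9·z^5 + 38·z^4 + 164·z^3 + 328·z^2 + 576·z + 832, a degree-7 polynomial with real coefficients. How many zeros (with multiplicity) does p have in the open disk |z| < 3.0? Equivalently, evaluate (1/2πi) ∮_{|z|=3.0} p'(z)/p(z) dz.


The zeros of p are: (0 + 2i), (0 - 2i), -2, (2 + 3i), (2 - 3i), (-2 + 2i), (-2 - 2i).
Their magnitudes are: 2, 2, 2, 3.606, 3.606, 2.828, 2.828.
Zeros with |z| < R = 3.0: (0 + 2i), (0 - 2i), -2, (-2 + 2i), (-2 - 2i).
Count = 5.
By the argument principle, (1/2πi) ∮_{|z|=R} p'(z)/p(z) dz equals exactly this count.

Number of zeros inside |z| < 3.0: 5.


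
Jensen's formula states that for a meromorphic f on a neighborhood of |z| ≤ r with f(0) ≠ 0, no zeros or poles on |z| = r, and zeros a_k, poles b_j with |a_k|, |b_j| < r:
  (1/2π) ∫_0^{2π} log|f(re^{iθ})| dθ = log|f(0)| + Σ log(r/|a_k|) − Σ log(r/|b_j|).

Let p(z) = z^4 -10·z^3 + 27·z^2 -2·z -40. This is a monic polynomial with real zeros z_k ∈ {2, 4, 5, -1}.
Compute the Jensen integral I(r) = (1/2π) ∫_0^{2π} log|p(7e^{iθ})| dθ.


Zeros: -1, 2, 4, 5; r = 7.
Inside |z| < r: -1, 2, 4, 5. Outside (|z| ≥ r): ∅.
p(0) = -40, so log|p(0)| = log(40) = 3.6889.
Apply Jensen: I(r) = log|p(0)| + Σ_k log(r/|z_k|), summed over zeros inside |z| < r.
  log(r/|z_k|) for z_k = 2: log(7/2) = 1.2528
  log(r/|z_k|) for z_k = 4: log(7/4) = 0.5596
  log(r/|z_k|) for z_k = 5: log(7/5) = 0.3365
  log(r/|z_k|) for z_k = -1: log(7/1) = 1.9459
Sum over inside zeros: 4.0948.
I(r) = log|p(0)| + (inside sum) = 3.6889 + 4.0948 = 7.7836.
Closed form (all zeros inside, monic): I(r) = n·log(r) = 4·log(7) = 7.7836. ✓

I(r) ≈ 7.7836.


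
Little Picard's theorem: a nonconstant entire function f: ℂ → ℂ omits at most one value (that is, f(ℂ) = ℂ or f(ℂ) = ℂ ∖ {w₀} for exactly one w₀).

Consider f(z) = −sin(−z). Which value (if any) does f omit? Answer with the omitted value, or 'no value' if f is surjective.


Little Picard bounds the complement of f(ℂ) to at most one point.
sin is entire and surjective onto ℂ: for every w ∈ ℂ, sin(ζ) = w has a solution ζ ∈ ℂ (e.g., via the complex inverse arcsin). With ζ = −z this gives z = ζ/(-1). Then -1·sin(−z) takes every value in -1·ℂ = ℂ, and adding 0 is a bijection of ℂ. So f is surjective and omits no value. (Note: only on the real line is sin bounded by [−1, 1].)

Omitted value: no value.


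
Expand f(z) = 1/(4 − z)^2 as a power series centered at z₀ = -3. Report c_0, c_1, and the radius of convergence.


Let w = z − z₀, so z = z₀ + w.
Then 4 − z = 4 − (z₀ + w) = (4 − z₀) − w = 7 − w.
f(z) = 1/(7 − w)^2 = (1/(7)^2) · (1 − w/(7))^{−2}.
By the binomial series (1−u)^{−2} = Σ_{n≥0} C(n+1, 1) u^n for |u|<1, with u = w/(7):
  c_n = C(n+1, 1) / (7)^(n+2).
  c_0 = 1/(7)^2 = 1/49.
  c_1 = 2/(7)^3 = 2/343.
The series is valid for |w/d| < 1, i.e. |z − z₀| < |d|.
Radius of convergence: R = |4 − z₀| = |7| = 7 (distance from z₀ to the singularity z = 4).

c_0 = 1/49, c_1 = 2/343; R = 7.


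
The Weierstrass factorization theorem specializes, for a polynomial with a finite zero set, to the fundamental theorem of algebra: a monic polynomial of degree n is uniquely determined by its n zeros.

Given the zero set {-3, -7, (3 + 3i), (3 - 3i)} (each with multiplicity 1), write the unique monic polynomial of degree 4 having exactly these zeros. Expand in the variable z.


The polynomial is p(z) = ∏_{α ∈ S} (z − α), where S = {-3, -7, (3 + 3i), (3 - 3i)}.
Expanding the product yields: p(z) = z^4 + 4·z^3 -21·z^2 + 54·z + 378.
Note conjugate pairs combine to real quadratics: (z − (3+3i))(z − (3−3i)) = z² − 6z + 18.
The resulting polynomial has degree 4 and real coefficients as required.

p(z) = z^4 + 4·z^3 -21·z^2 + 54·z + 378.


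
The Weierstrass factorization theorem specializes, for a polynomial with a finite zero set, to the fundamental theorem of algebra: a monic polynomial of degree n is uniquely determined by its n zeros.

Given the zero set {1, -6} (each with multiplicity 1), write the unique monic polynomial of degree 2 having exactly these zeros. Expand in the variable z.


The polynomial is p(z) = ∏_{α ∈ S} (z − α), where S = {1, -6}.
Expanding the product yields: p(z) = z^2 + 5·z -6.
The resulting polynomial has degree 2 and real coefficients as required.

p(z) = z^2 + 5·z -6.


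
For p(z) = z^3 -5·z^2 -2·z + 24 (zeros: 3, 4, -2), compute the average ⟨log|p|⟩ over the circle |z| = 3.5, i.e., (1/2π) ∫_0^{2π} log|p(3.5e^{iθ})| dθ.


Zeros: -2, 3, 4; r = 3.5.
Inside |z| < r: -2, 3. Outside (|z| ≥ r): 4.
p(0) = 24, so log|p(0)| = log(24) = 3.1781.
Apply Jensen: I(r) = log|p(0)| + Σ_k log(r/|z_k|), summed over zeros inside |z| < r.
  log(r/|z_k|) for z_k = 3: log(3.5/3) = 0.1542
  log(r/|z_k|) for z_k = -2: log(3.5/2) = 0.5596
  Outside zeros (4) contribute nothing to the Jensen sum.
Sum over inside zeros: 0.7138.
I(r) = log|p(0)| + (inside sum) = 3.1781 + 0.7138 = 3.8918.
Note: since some zeros are outside |z| ≤ r, the simplified n·log(r) form does NOT apply — only the inside zeros contribute.

I(r) ≈ 3.8918.


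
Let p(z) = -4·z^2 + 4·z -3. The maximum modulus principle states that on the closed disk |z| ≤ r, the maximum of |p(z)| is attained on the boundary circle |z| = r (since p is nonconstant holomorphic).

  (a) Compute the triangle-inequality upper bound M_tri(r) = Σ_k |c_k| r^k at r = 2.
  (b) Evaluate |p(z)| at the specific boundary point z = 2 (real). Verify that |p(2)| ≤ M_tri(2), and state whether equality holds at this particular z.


Coefficients: c_0 = -3, c_1 = 4, c_2 = -4. Radius r = 2.
Part (a). Triangle bound: M_tri(r) = Σ_k |c_k| r^k
  = |-3|·2^0 + |4|·2^1 + |-4|·2^2
  = 3 + 8 + 16 = 27.
This bounds M(r) := max_{|z|=r} |p(z)| from above; equality holds iff all terms c_k z^k can be made to align in phase at a single z on |z|=r.
Part (b). At z = 2 (real, on the circle |z| = r):
  p(2) = (-3)·2^0 + (4)·2^1 + (-4)·2^2 = -11.
  |p(2)| = 11.
Check: |p(2)| = 11 ≤ 27 = M_tri(2). ✓ Equality does not hold at z = 2 (the coefficients have mixed signs, so the terms do not all align in phase there).

M_tri(2) = 27; |p(2)| = 11; equality at z=2: no.


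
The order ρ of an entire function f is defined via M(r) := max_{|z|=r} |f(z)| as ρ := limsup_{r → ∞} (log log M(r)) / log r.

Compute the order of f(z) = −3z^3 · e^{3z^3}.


M(r) = max_{|z|=r} |-3|·|z|^3·|e^{3z^3}| = 3·r^3 · e^{3r^3} (the factors attain their maxima compatibly on |z|=r). Then log M(r) = log 3 + 3·log r + 3r^3, dominated by the last term, so log log M(r) ~ 3·log r. The polynomial factor -3z^3 contributes only a log r term and does not affect the order. ρ = 3.
Therefore ρ = 3.

Order ρ = 3.


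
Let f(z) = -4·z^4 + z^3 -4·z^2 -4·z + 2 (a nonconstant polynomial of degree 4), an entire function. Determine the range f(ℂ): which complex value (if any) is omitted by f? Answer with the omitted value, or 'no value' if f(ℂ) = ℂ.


Little Picard bounds the complement of f(ℂ) to at most one point.
For every w ∈ ℂ, the equation p(z) − w = 0 is a nonconstant polynomial in z and hence has at least one root by the fundamental theorem of algebra. So p is surjective onto ℂ, omitting no value.

Omitted value: no value.


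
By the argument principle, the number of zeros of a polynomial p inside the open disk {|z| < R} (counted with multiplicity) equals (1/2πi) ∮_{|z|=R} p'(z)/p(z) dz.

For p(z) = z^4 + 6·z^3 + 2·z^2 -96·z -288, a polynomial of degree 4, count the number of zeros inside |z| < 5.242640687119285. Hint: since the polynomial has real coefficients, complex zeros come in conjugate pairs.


The zeros of p are: -4, (-3 + 3i), (-3 - 3i), 4.
Their magnitudes are: 4, 4.243, 4.243, 4.
Zeros with |z| < R = 5.242640687119285: -4, (-3 + 3i), (-3 - 3i), 4.
Count = 4.
By the argument principle, (1/2πi) ∮_{|z|=R} p'(z)/p(z) dz equals exactly this count.

Number of zeros inside |z| < 5.242640687119285: 4.


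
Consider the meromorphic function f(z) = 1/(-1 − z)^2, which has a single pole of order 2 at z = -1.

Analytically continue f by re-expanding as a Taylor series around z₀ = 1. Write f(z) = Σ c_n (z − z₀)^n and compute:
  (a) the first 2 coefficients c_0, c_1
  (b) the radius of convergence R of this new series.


Let w = z − z₀, so z = z₀ + w.
Then -1 − z = -1 − (z₀ + w) = (-1 − z₀) − w = -2 − w.
f(z) = 1/(-2 − w)^2 = (1/(-2)^2) · (1 − w/(-2))^{−2}.
By the binomial series (1−u)^{−2} = Σ_{n≥0} C(n+1, 1) u^n for |u|<1, with u = w/(-2):
  c_n = C(n+1, 1) / (-2)^(n+2).
  c_0 = 1/(-2)^2 = 1/4.
  c_1 = 2/(-2)^3 = -1/4.
The series is valid for |w/d| < 1, i.e. |z − z₀| < |d|.
Radius of convergence: R = |-1 − z₀| = |-2| = 2 (distance from z₀ to the singularity z = -1).

c_0 = 1/4, c_1 = -1/4; R = 2.
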